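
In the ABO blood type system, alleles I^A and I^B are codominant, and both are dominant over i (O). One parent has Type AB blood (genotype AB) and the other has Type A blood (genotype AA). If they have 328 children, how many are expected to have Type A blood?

Cross: AB × AA
Possible offspring genotypes: 2 AA, 2 AB
Blood type counts: 2 Type A, 2 Type AB
Probability of Type A: 2/4 = 1/2
Expected count = 1/2 × 328 = 164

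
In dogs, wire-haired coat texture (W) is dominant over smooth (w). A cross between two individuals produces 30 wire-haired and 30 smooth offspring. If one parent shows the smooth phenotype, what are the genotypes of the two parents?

Observed offspring: 30 wire-haired, 30 smooth
The observed ratio simplifies to 1:1. One parent shows smooth, so its genotype must be ww. A 1:1 offspring split requires the other parent to be heterozygous (Ww).
Parent genotypes: ww × Ww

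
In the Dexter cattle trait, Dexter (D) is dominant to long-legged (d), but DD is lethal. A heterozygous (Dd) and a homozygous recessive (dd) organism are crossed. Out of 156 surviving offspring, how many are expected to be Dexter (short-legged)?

Cross: Dd × dd
Punnett square offspring (before lethality): 2 Dd, 2 dd
No DD offspring are produced in this cross.
Dexter (short-legged): 2 out of 4 → fraction 1/2
Expected count = 1/2 × 156 = 78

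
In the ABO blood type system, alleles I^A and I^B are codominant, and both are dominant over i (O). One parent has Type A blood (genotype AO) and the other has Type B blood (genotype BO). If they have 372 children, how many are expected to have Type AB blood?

Cross: AO × BO
Possible offspring genotypes: 1 AB, 1 AO, 1 BO, 1 OO
Blood type counts: 1 Type AB, 1 Type A, 1 Type B, 1 Type O
Probability of Type AB: 1/4
Expected count = 1/4 × 372 = 93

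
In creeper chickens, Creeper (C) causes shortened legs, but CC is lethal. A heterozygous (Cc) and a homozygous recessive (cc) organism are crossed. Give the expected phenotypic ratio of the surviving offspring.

Cross: Cc × cc
Punnett square offspring (before lethality): 2 Cc, 2 cc
No CC offspring are produced in this cross.
Ratio: 1 creeper : 1 normal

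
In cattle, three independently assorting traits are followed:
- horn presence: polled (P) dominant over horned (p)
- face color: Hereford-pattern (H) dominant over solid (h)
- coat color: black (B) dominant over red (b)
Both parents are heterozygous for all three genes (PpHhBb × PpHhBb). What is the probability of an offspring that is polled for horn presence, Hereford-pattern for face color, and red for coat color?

Trihybrid cross: PpHhBb × PpHhBb
Each trait segregates independently with a 3:1 phenotypic ratio, so each gene contributes 3/4 (dominant) or 1/4 (recessive).
Target: polled (horn presence), Hereford-pattern (face color), red (coat color)
Probability = product of independent per-trait probabilities
= 3/4 × 3/4 × 1/4 = 9/64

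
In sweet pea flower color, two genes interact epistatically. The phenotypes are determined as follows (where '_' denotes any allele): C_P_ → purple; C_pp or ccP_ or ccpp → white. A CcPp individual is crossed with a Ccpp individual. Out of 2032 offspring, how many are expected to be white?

Cross: CcPp × Ccpp — consider each gene separately:
C gene: Cc × Cc → 1 CC, 2 Cc, 1 cc → 3 C_ : 1 cc (out of 4)
P gene: Pp × pp → 2 Pp, 2 pp → 2 P_ : 2 pp (out of 4)
Genotype classes (out of 4 × 4 = 16): C_P_ = 3×2 = 6; C_pp = 3×2 = 6; ccP_ = 1×2 = 2; ccpp = 1×2 = 2
Apply the phenotype rules: C_P_ (6) → purple; C_pp (6) + ccP_ (2) + ccpp (2) → white
Phenotype counts (out of 16): 6 purple, 10 white
white: 10 out of 16 → fraction 5/8
Expected count = 5/8 × 2032 = 1270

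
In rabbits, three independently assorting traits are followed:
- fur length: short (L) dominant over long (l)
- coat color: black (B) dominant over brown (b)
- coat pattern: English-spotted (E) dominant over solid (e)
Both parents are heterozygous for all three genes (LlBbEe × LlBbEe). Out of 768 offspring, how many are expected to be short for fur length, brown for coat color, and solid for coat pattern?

Trihybrid cross: LlBbEe × LlBbEe
Each trait segregates independently with a 3:1 phenotypic ratio, so each gene contributes 3/4 (dominant) or 1/4 (recessive).
Target: short (fur length), brown (coat color), solid (coat pattern)
Probability = product of independent per-trait probabilities
= 3/4 × 1/4 × 1/4 = 3/64
Expected count = 3/64 × 768 = 36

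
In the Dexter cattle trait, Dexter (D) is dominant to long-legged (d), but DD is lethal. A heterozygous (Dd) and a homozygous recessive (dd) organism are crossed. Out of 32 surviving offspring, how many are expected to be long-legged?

Cross: Dd × dd
Punnett square offspring (before lethality): 2 Dd, 2 dd
No DD offspring are produced in this cross.
long-legged: 2 out of 4 → fraction 1/2
Expected count = 1/2 × 32 = 16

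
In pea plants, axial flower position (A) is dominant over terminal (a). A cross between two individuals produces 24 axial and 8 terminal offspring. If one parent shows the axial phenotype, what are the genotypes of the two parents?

Observed offspring: 24 axial, 8 terminal
The observed ratio simplifies to 3:1. Terminal (aa) offspring appear, so each parent must contribute one a allele. The parent stated to show axial carries A, so it is Aa. The other parent is then either Aa or aa: Aa × aa would give a 1:1 split, whereas Aa × Aa gives 3:1 — matching the data. So both parents are heterozygous (Aa × Aa).
Parent genotypes: Aa × Aa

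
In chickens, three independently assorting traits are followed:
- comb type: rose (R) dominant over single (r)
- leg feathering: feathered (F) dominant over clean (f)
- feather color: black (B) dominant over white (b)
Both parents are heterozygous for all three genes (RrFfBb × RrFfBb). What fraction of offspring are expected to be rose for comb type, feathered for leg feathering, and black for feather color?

Trihybrid cross: RrFfBb × RrFfBb
Each trait segregates independently with a 3:1 phenotypic ratio, so each gene contributes 3/4 (dominant) or 1/4 (recessive).
Target: rose (comb type), feathered (leg feathering), black (feather color)
Probability = product of independent per-trait probabilities
= 3/4 × 3/4 × 3/4 = 27/64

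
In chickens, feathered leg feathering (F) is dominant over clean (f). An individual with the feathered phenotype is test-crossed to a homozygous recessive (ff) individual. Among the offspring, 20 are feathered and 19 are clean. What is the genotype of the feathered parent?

Test cross: ? × ff
Offspring: 20 feathered, 19 clean — approximately 1:1.
A 1:1 ratio in a test cross indicates the unknown parent is heterozygous (Ff).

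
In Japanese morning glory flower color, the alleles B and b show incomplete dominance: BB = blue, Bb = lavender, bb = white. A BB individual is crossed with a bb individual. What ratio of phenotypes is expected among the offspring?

Punnett square for BB × bb:
Offspring genotypes: 4 Bb
Phenotype counts: 4 lavender
Ratio: all lavender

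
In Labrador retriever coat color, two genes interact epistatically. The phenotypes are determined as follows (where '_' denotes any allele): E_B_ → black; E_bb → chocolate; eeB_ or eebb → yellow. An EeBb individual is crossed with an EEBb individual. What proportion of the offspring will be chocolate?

Cross: EeBb × EEBb — consider each gene separately:
E gene: Ee × EE → 2 EE, 2 Ee → 4 E_ (out of 4)
B gene: Bb × Bb → 1 BB, 2 Bb, 1 bb → 3 B_ : 1 bb (out of 4)
Genotype classes (out of 4 × 4 = 16): E_B_ = 4×3 = 12; E_bb = 4×1 = 4
Apply the phenotype rules: E_B_ (12) → black; E_bb (4) → chocolate
Phenotype counts (out of 16): 12 black, 4 chocolate
chocolate: 4 out of 16
Probability: 4/16 = 1/4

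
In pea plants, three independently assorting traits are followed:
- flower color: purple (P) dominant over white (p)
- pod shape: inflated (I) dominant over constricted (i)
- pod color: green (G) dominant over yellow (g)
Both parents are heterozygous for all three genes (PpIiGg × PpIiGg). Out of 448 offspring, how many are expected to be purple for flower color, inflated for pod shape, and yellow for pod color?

Trihybrid cross: PpIiGg × PpIiGg
Each trait segregates independently with a 3:1 phenotypic ratio, so each gene contributes 3/4 (dominant) or 1/4 (recessive).
Target: purple (flower color), inflated (pod shape), yellow (pod color)
Probability = product of independent per-trait probabilities
= 3/4 × 3/4 × 1/4 = 9/64
Expected count = 9/64 × 448 = 63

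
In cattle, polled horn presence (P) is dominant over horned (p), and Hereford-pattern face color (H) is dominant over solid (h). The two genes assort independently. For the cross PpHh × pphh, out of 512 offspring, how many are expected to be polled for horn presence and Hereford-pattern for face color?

Dihybrid cross PpHh × pphh — consider each gene separately:
horn presence: Pp × pp → 2 Pp, 2 pp → 2 P_ : 2 pp (out of 4)
face color: Hh × hh → 2 Hh, 2 hh → 2 H_ : 2 hh (out of 4)
Looking for: polled (P_) and Hereford-pattern (H_)
P(polled) = 2/4, P(Hereford-pattern) = 2/4
P(both) = 2/4 × 2/4 = 4/16 = 1/4
Expected count = 1/4 × 512 = 128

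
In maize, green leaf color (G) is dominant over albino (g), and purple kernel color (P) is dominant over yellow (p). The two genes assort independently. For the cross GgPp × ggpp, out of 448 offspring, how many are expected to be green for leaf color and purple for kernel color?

Dihybrid cross GgPp × ggpp — consider each gene separately:
leaf color: Gg × gg → 2 Gg, 2 gg → 2 G_ : 2 gg (out of 4)
kernel color: Pp × pp → 2 Pp, 2 pp → 2 P_ : 2 pp (out of 4)
Looking for: green (G_) and purple (P_)
P(green) = 2/4, P(purple) = 2/4
P(both) = 2/4 × 2/4 = 4/16 = 1/4
Expected count = 1/4 × 448 = 112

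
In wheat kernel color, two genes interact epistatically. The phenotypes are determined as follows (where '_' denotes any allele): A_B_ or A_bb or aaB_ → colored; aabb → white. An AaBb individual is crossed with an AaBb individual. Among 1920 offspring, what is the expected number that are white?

Cross: AaBb × AaBb — consider each gene separately:
A gene: Aa × Aa → 1 AA, 2 Aa, 1 aa → 3 A_ : 1 aa (out of 4)
B gene: Bb × Bb → 1 BB, 2 Bb, 1 bb → 3 B_ : 1 bb (out of 4)
Genotype classes (out of 4 × 4 = 16): A_B_ = 3×3 = 9; A_bb = 3×1 = 3; aaB_ = 1×3 = 3; aabb = 1×1 = 1
Apply the phenotype rules: A_B_ (9) + A_bb (3) + aaB_ (3) → colored; aabb (1) → white
Phenotype counts (out of 16): 15 colored, 1 white
white: 1 out of 16 → fraction 1/16
Expected count = 1/16 × 1920 = 120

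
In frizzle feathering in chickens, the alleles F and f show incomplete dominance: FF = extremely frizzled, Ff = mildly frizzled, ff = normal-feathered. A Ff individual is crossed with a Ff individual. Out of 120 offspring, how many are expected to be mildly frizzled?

Punnett square for Ff × Ff:
Offspring genotypes: 1 FF, 2 Ff, 1 ff
Phenotype counts: 1 extremely frizzled, 2 mildly frizzled, 1 normal-feathered
mildly frizzled: 2 out of 4 → fraction 1/2
Expected count = 1/2 × 120 = 60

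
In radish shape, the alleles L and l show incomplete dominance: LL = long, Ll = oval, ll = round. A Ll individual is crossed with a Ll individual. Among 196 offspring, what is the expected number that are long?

Punnett square for Ll × Ll:
Offspring genotypes: 1 LL, 2 Ll, 1 ll
Phenotype counts: 1 long, 2 oval, 1 round
long: 1 out of 4 → fraction 1/4
Expected count = 1/4 × 196 = 49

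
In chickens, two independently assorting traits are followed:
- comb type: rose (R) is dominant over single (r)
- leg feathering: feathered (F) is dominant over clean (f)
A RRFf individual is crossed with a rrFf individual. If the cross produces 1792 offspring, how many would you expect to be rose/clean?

Dihybrid cross RRFf × rrFf — consider each gene separately:
comb type: RR × rr → 4 Rr → 4 R_ (out of 4)
leg feathering: Ff × Ff → 1 FF, 2 Ff, 1 ff → 3 F_ : 1 ff (out of 4)
Combine (counts out of 4 × 4 = 16): rose/feathered (R_F_) = 4×3 = 12; rose/clean (R_ff) = 4×1 = 4
Phenotype counts (out of 16): 12 rose/feathered, 4 rose/clean
rose/clean: 4 out of 16 → fraction 1/4
Expected count = 1/4 × 1792 = 448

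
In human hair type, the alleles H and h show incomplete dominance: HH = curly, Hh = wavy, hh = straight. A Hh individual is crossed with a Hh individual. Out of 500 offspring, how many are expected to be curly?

Punnett square for Hh × Hh:
Offspring genotypes: 1 HH, 2 Hh, 1 hh
Phenotype counts: 1 curly, 2 wavy, 1 straight
curly: 1 out of 4 → fraction 1/4
Expected count = 1/4 × 500 = 125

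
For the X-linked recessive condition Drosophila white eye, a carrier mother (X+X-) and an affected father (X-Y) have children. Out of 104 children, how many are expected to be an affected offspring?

Cross: X+X- × X-Y
Offspring: 1 X+X-, 1 X+Y, 1 X-X-, 1 X-Y
Probability of an affected offspring: 2/4 = 1/2
Expected count = 1/2 × 104 = 52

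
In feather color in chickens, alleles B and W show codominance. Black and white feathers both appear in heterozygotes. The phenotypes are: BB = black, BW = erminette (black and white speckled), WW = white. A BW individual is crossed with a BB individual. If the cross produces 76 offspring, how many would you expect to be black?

Punnett square for BW × BB:
Offspring genotypes: 2 BB, 2 BW
Phenotype counts: 2 black, 2 erminette (black and white speckled)
black: 2 out of 4 → fraction 1/2
Expected count = 1/2 × 76 = 38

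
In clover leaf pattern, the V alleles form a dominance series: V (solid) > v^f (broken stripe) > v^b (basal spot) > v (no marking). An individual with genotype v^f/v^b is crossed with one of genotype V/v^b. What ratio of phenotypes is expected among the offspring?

Cross: v^f/v^b × V/v^b
Allele dominance: V > v^f > v^b > v
Offspring genotypes: 1 V/v^f, 1 v^f/v^b, 1 V/v^b, 1 v^b/v^b
Phenotype counts: 2 solid, 1 broken stripe, 1 basal spot
Ratio: 2 solid : 1 broken stripe : 1 basal spot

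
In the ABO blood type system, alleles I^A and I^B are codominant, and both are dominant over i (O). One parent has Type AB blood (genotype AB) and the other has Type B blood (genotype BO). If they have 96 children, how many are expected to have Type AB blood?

Cross: AB × BO
Possible offspring genotypes: 1 AB, 1 AO, 1 BB, 1 BO
Blood type counts: 1 Type AB, 1 Type A, 2 Type B
Probability of Type AB: 1/4
Expected count = 1/4 × 96 = 24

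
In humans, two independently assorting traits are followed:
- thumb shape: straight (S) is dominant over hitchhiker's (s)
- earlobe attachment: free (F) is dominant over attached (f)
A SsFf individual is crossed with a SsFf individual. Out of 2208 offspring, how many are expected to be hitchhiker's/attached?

Dihybrid cross SsFf × SsFf — consider each gene separately:
thumb shape: Ss × Ss → 1 SS, 2 Ss, 1 ss → 3 S_ : 1 ss (out of 4)
earlobe attachment: Ff × Ff → 1 FF, 2 Ff, 1 ff → 3 F_ : 1 ff (out of 4)
Combine (counts out of 4 × 4 = 16): straight/free (S_F_) = 3×3 = 9; straight/attached (S_ff) = 3×1 = 3; hitchhiker's/free (ssF_) = 1×3 = 3; hitchhiker's/attached (ssff) = 1×1 = 1
Phenotype counts (out of 16): 9 straight/free, 3 straight/attached, 3 hitchhiker's/free, 1 hitchhiker's/attached
hitchhiker's/attached: 1 out of 16 → fraction 1/16
Expected count = 1/16 × 2208 = 138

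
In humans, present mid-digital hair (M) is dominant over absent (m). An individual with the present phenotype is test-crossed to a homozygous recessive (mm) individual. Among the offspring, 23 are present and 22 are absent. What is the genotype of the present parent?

Test cross: ? × mm
Offspring: 23 present, 22 absent — approximately 1:1.
A 1:1 ratio in a test cross indicates the unknown parent is heterozygous (Mm).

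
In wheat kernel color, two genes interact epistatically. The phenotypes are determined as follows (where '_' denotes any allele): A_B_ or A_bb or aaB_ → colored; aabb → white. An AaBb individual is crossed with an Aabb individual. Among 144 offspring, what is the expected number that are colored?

Cross: AaBb × Aabb — consider each gene separately:
A gene: Aa × Aa → 1 AA, 2 Aa, 1 aa → 3 A_ : 1 aa (out of 4)
B gene: Bb × bb → 2 Bb, 2 bb → 2 B_ : 2 bb (out of 4)
Genotype classes (out of 4 × 4 = 16): A_B_ = 3×2 = 6; A_bb = 3×2 = 6; aaB_ = 1×2 = 2; aabb = 1×2 = 2
Apply the phenotype rules: A_B_ (6) + A_bb (6) + aaB_ (2) → colored; aabb (2) → white
Phenotype counts (out of 16): 14 colored, 2 white
colored: 14 out of 16 → fraction 7/8
Expected count = 7/8 × 144 = 126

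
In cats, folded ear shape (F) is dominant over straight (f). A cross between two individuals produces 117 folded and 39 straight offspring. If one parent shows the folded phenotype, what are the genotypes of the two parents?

Observed offspring: 117 folded, 39 straight
The observed ratio simplifies to 3:1. Straight (ff) offspring appear, so each parent must contribute one f allele. The parent stated to show folded carries F, so it is Ff. The other parent is then either Ff or ff: Ff × ff would give a 1:1 split, whereas Ff × Ff gives 3:1 — matching the data. So both parents are heterozygous (Ff × Ff).
Parent genotypes: Ff × Ff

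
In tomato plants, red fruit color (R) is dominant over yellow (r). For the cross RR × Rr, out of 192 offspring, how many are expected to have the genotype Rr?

Punnett square for RR × Rr:
Offspring genotypes: 2 RR, 2 Rr
Total offspring: 4
Count with target: 2
Probability: 2/4 = 1/2
Expected count = 1/2 × 192 = 96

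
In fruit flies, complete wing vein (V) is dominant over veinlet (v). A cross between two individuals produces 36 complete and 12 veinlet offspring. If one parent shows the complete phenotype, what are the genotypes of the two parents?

Observed offspring: 36 complete, 12 veinlet
The observed ratio simplifies to 3:1. Veinlet (vv) offspring appear, so each parent must contribute one v allele. The parent stated to show complete carries V, so it is Vv. The other parent is then either Vv or vv: Vv × vv would give a 1:1 split, whereas Vv × Vv gives 3:1 — matching the data. So both parents are heterozygous (Vv × Vv).
Parent genotypes: Vv × Vv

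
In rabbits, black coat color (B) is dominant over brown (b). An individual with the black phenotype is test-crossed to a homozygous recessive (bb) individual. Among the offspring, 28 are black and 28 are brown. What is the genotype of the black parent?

Test cross: ? × bb
Offspring: 28 black, 28 brown — approximately 1:1.
A 1:1 ratio in a test cross indicates the unknown parent is heterozygous (Bb).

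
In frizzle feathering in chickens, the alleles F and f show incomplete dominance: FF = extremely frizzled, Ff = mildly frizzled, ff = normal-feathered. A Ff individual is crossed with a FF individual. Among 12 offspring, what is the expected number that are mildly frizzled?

Punnett square for Ff × FF:
Offspring genotypes: 2 FF, 2 Ff
Phenotype counts: 2 extremely frizzled, 2 mildly frizzled
mildly frizzled: 2 out of 4 → fraction 1/2
Expected count = 1/2 × 12 = 6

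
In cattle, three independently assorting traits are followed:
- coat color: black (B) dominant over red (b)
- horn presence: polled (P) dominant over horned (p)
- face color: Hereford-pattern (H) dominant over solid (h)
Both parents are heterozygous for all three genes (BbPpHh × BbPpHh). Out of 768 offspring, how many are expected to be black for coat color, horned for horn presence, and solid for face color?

Trihybrid cross: BbPpHh × BbPpHh
Each trait segregates independently with a 3:1 phenotypic ratio, so each gene contributes 3/4 (dominant) or 1/4 (recessive).
Target: black (coat color), horned (horn presence), solid (face color)
Probability = product of independent per-trait probabilities
= 3/4 × 1/4 × 1/4 = 3/64
Expected count = 3/64 × 768 = 36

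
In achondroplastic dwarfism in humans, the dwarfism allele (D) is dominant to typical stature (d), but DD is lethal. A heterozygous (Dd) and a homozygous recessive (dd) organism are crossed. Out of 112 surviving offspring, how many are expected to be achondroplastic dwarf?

Cross: Dd × dd
Punnett square offspring (before lethality): 2 Dd, 2 dd
No DD offspring are produced in this cross.
achondroplastic dwarf: 2 out of 4 → fraction 1/2
Expected count = 1/2 × 112 = 56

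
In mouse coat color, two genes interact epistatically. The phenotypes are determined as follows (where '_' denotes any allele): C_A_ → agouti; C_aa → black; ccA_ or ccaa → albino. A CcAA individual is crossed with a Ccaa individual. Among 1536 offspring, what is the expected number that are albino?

Cross: CcAA × Ccaa — consider each gene separately:
C gene: Cc × Cc → 1 CC, 2 Cc, 1 cc → 3 C_ : 1 cc (out of 4)
A gene: AA × aa → 4 Aa → 4 A_ (out of 4)
Genotype classes (out of 4 × 4 = 16): C_A_ = 3×4 = 12; ccA_ = 1×4 = 4
Apply the phenotype rules: C_A_ (12) → agouti; ccA_ (4) → albino
Phenotype counts (out of 16): 12 agouti, 4 albino
albino: 4 out of 16 → fraction 1/4
Expected count = 1/4 × 1536 = 384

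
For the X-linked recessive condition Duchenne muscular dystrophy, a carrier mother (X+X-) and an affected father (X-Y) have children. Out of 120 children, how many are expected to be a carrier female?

Cross: X+X- × X-Y
Offspring: 1 X+X-, 1 X+Y, 1 X-X-, 1 X-Y
Probability of a carrier female: 1/4
Expected count = 1/4 × 120 = 30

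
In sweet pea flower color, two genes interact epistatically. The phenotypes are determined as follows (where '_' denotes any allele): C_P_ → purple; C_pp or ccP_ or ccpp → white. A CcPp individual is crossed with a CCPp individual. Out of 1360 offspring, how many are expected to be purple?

Cross: CcPp × CCPp — consider each gene separately:
C gene: Cc × CC → 2 CC, 2 Cc → 4 C_ (out of 4)
P gene: Pp × Pp → 1 PP, 2 Pp, 1 pp → 3 P_ : 1 pp (out of 4)
Genotype classes (out of 4 × 4 = 16): C_P_ = 4×3 = 12; C_pp = 4×1 = 4
Apply the phenotype rules: C_P_ (12) → purple; C_pp (4) → white
Phenotype counts (out of 16): 12 purple, 4 white
purple: 12 out of 16 → fraction 3/4
Expected count = 3/4 × 1360 = 1020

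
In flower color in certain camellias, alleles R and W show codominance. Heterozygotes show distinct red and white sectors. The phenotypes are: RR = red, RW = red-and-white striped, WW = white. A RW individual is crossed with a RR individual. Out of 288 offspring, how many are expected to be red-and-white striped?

Punnett square for RW × RR:
Offspring genotypes: 2 RR, 2 RW
Phenotype counts: 2 red, 2 red-and-white striped
red-and-white striped: 2 out of 4 → fraction 1/2
Expected count = 1/2 × 288 = 144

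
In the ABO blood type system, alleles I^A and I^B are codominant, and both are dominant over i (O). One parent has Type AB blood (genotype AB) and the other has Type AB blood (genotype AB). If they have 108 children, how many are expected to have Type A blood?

Cross: AB × AB
Possible offspring genotypes: 1 AA, 2 AB, 1 BB
Blood type counts: 1 Type A, 2 Type AB, 1 Type B
Probability of Type A: 1/4
Expected count = 1/4 × 108 = 27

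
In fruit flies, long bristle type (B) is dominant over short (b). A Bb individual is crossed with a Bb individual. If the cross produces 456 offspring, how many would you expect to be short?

Punnett square for Bb × Bb:
Offspring genotypes: 1 BB, 2 Bb, 1 bb
long: 3, short: 1
short: 1 out of 4 → fraction 1/4
Expected count = 1/4 × 456 = 114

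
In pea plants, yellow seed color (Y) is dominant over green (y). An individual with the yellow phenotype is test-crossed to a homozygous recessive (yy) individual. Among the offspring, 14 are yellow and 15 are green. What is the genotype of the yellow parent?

Test cross: ? × yy
Offspring: 14 yellow, 15 green — approximately 1:1.
A 1:1 ratio in a test cross indicates the unknown parent is heterozygous (Yy).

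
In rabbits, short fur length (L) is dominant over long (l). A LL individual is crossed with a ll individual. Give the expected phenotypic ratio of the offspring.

Punnett square for LL × ll:
Offspring genotypes: 4 Ll
short: 4, long: 0
Ratio: all short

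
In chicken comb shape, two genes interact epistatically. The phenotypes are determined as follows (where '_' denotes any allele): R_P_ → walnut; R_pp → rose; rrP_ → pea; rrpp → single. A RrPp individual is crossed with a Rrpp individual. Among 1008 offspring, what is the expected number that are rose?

Cross: RrPp × Rrpp — consider each gene separately:
R gene: Rr × Rr → 1 RR, 2 Rr, 1 rr → 3 R_ : 1 rr (out of 4)
P gene: Pp × pp → 2 Pp, 2 pp → 2 P_ : 2 pp (out of 4)
Genotype classes (out of 4 × 4 = 16): R_P_ = 3×2 = 6; R_pp = 3×2 = 6; rrP_ = 1×2 = 2; rrpp = 1×2 = 2
Apply the phenotype rules: R_P_ (6) → walnut; R_pp (6) → rose; rrP_ (2) → pea; rrpp (2) → single
Phenotype counts (out of 16): 6 walnut, 6 rose, 2 pea, 2 single
rose: 6 out of 16 → fraction 3/8
Expected count = 3/8 × 1008 = 378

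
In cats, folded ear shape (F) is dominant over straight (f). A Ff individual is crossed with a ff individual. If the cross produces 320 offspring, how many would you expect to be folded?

Punnett square for Ff × ff:
Offspring genotypes: 2 Ff, 2 ff
folded: 2, straight: 2
folded: 2 out of 4 → fraction 1/2
Expected count = 1/2 × 320 = 160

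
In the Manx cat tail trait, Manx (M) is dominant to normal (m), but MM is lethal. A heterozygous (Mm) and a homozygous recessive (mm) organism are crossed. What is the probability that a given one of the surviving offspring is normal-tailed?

Cross: Mm × mm
Punnett square offspring (before lethality): 2 Mm, 2 mm
No MM offspring are produced in this cross.
normal-tailed: 2 out of 4
Probability: 2/4 = 1/2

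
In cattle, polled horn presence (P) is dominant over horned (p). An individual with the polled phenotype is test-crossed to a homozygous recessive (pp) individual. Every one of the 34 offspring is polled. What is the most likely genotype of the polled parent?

Test cross: ? × pp
All offspring are polled.
If the unknown parent were heterozygous (Pp), about half of 34 offspring would be horned; none are. The unknown parent is most likely homozygous dominant (PP).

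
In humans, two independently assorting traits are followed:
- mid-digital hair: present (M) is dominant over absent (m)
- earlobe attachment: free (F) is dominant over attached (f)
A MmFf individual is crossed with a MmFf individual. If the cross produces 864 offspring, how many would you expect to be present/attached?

Dihybrid cross MmFf × MmFf — consider each gene separately:
mid-digital hair: Mm × Mm → 1 MM, 2 Mm, 1 mm → 3 M_ : 1 mm (out of 4)
earlobe attachment: Ff × Ff → 1 FF, 2 Ff, 1 ff → 3 F_ : 1 ff (out of 4)
Combine (counts out of 4 × 4 = 16): present/free (M_F_) = 3×3 = 9; present/attached (M_ff) = 3×1 = 3; absent/free (mmF_) = 1×3 = 3; absent/attached (mmff) = 1×1 = 1
Phenotype counts (out of 16): 9 present/free, 3 present/attached, 3 absent/free, 1 absent/attached
present/attached: 3 out of 16 → fraction 3/16
Expected count = 3/16 × 864 = 162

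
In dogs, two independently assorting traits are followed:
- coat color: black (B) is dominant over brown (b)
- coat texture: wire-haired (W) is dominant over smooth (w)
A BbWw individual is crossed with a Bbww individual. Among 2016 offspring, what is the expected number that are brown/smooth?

Dihybrid cross BbWw × Bbww — consider each gene separately:
coat color: Bb × Bb → 1 BB, 2 Bb, 1 bb → 3 B_ : 1 bb (out of 4)
coat texture: Ww × ww → 2 Ww, 2 ww → 2 W_ : 2 ww (out of 4)
Combine (counts out of 4 × 4 = 16): black/wire-haired (B_W_) = 3×2 = 6; black/smooth (B_ww) = 3×2 = 6; brown/wire-haired (bbW_) = 1×2 = 2; brown/smooth (bbww) = 1×2 = 2
Phenotype counts (out of 16): 6 black/wire-haired, 6 black/smooth, 2 brown/wire-haired, 2 brown/smooth
brown/smooth: 2 out of 16 → fraction 1/8
Expected count = 1/8 × 2016 = 252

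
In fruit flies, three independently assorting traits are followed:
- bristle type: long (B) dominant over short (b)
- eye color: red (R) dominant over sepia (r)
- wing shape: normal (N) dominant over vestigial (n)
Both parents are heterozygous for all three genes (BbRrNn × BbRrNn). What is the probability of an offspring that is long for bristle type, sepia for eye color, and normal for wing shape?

Trihybrid cross: BbRrNn × BbRrNn
Each trait segregates independently with a 3:1 phenotypic ratio, so each gene contributes 3/4 (dominant) or 1/4 (recessive).
Target: long (bristle type), sepia (eye color), normal (wing shape)
Probability = product of independent per-trait probabilities
= 3/4 × 1/4 × 3/4 = 9/64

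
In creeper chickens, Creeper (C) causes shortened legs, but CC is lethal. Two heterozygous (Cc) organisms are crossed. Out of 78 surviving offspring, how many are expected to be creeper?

Cross: Cc × Cc
Punnett square offspring (before lethality): 1 CC, 2 Cc, 1 cc
The CC genotype is lethal (embryos die); surviving offspring: 2 Cc, 1 cc
creeper: 2 out of 3 → fraction 2/3
Expected count = 2/3 × 78 = 52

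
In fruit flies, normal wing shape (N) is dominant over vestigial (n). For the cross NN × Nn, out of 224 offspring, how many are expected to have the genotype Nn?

Punnett square for NN × Nn:
Offspring genotypes: 2 NN, 2 Nn
Total offspring: 4
Count with target: 2
Probability: 2/4 = 1/2
Expected count = 1/2 × 224 = 112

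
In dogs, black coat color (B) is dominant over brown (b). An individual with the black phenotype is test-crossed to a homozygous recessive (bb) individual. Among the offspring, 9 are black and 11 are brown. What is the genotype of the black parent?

Test cross: ? × bb
Offspring: 9 black, 11 brown — approximately 1:1.
A 1:1 ratio in a test cross indicates the unknown parent is heterozygous (Bb).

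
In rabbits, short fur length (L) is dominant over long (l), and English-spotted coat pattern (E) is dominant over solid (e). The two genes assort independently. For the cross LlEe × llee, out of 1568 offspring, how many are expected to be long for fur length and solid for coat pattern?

Dihybrid cross LlEe × llee — consider each gene separately:
fur length: Ll × ll → 2 Ll, 2 ll → 2 L_ : 2 ll (out of 4)
coat pattern: Ee × ee → 2 Ee, 2 ee → 2 E_ : 2 ee (out of 4)
Looking for: long (ll) and solid (ee)
P(long) = 2/4, P(solid) = 2/4
P(both) = 2/4 × 2/4 = 4/16 = 1/4
Expected count = 1/4 × 1568 = 392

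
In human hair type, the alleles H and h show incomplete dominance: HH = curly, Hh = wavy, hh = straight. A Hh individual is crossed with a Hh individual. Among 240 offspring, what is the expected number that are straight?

Punnett square for Hh × Hh:
Offspring genotypes: 1 HH, 2 Hh, 1 hh
Phenotype counts: 1 curly, 2 wavy, 1 straight
straight: 1 out of 4 → fraction 1/4
Expected count = 1/4 × 240 = 60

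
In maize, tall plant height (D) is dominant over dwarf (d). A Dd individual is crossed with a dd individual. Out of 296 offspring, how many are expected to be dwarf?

Punnett square for Dd × dd:
Offspring genotypes: 2 Dd, 2 dd
tall: 2, dwarf: 2
dwarf: 2 out of 4 → fraction 1/2
Expected count = 1/2 × 296 = 148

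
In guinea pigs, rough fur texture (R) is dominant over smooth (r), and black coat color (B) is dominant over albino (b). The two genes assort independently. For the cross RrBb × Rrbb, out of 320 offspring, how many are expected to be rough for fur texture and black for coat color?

Dihybrid cross RrBb × Rrbb — consider each gene separately:
fur texture: Rr × Rr → 1 RR, 2 Rr, 1 rr → 3 R_ : 1 rr (out of 4)
coat color: Bb × bb → 2 Bb, 2 bb → 2 B_ : 2 bb (out of 4)
Looking for: rough (R_) and black (B_)
P(rough) = 3/4, P(black) = 2/4
P(both) = 3/4 × 2/4 = 6/16 = 3/8
Expected count = 3/8 × 320 = 120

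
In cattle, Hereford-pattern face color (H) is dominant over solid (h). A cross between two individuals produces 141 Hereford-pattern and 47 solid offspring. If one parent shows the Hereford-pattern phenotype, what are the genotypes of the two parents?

Observed offspring: 141 Hereford-pattern, 47 solid
The observed ratio simplifies to 3:1. Solid (hh) offspring appear, so each parent must contribute one h allele. The parent stated to show Hereford-pattern carries H, so it is Hh. The other parent is then either Hh or hh: Hh × hh would give a 1:1 split, whereas Hh × Hh gives 3:1 — matching the data. So both parents are heterozygous (Hh × Hh).
Parent genotypes: Hh × Hh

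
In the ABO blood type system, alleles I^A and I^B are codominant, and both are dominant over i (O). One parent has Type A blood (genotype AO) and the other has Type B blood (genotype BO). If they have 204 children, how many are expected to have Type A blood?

Cross: AO × BO
Possible offspring genotypes: 1 AB, 1 AO, 1 BO, 1 OO
Blood type counts: 1 Type AB, 1 Type A, 1 Type B, 1 Type O
Probability of Type A: 1/4
Expected count = 1/4 × 204 = 51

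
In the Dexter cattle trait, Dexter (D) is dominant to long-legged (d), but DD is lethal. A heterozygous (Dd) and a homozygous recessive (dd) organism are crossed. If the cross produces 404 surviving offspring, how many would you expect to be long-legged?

Cross: Dd × dd
Punnett square offspring (before lethality): 2 Dd, 2 dd
No DD offspring are produced in this cross.
long-legged: 2 out of 4 → fraction 1/2
Expected count = 1/2 × 404 = 202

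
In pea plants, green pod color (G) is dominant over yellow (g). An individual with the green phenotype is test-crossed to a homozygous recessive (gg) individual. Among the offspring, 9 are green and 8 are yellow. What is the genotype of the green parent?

Test cross: ? × gg
Offspring: 9 green, 8 yellow — approximately 1:1.
A 1:1 ratio in a test cross indicates the unknown parent is heterozygous (Gg).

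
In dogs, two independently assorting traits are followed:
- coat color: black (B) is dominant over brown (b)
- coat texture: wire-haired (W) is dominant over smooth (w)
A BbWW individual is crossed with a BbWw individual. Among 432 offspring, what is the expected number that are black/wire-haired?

Dihybrid cross BbWW × BbWw — consider each gene separately:
coat color: Bb × Bb → 1 BB, 2 Bb, 1 bb → 3 B_ : 1 bb (out of 4)
coat texture: WW × Ww → 2 WW, 2 Ww → 4 W_ (out of 4)
Combine (counts out of 4 × 4 = 16): black/wire-haired (B_W_) = 3×4 = 12; brown/wire-haired (bbW_) = 1×4 = 4
Phenotype counts (out of 16): 12 black/wire-haired, 4 brown/wire-haired
black/wire-haired: 12 out of 16 → fraction 3/4
Expected count = 3/4 × 432 = 324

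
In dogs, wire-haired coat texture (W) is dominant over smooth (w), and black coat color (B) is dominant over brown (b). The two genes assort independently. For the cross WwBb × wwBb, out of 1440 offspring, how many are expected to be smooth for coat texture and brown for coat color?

Dihybrid cross WwBb × wwBb — consider each gene separately:
coat texture: Ww × ww → 2 Ww, 2 ww → 2 W_ : 2 ww (out of 4)
coat color: Bb × Bb → 1 BB, 2 Bb, 1 bb → 3 B_ : 1 bb (out of 4)
Looking for: smooth (ww) and brown (bb)
P(smooth) = 2/4, P(brown) = 1/4
P(both) = 2/4 × 1/4 = 2/16 = 1/8
Expected count = 1/8 × 1440 = 180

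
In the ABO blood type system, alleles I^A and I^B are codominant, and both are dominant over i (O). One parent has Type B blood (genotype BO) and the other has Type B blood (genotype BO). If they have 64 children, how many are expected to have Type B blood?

Cross: BO × BO
Possible offspring genotypes: 1 BB, 2 BO, 1 OO
Blood type counts: 3 Type B, 1 Type O
Probability of Type B: 3/4
Expected count = 3/4 × 64 = 48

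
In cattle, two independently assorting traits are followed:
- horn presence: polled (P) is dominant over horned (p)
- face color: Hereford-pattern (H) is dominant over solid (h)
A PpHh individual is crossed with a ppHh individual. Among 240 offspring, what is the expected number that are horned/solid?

Dihybrid cross PpHh × ppHh — consider each gene separately:
horn presence: Pp × pp → 2 Pp, 2 pp → 2 P_ : 2 pp (out of 4)
face color: Hh × Hh → 1 HH, 2 Hh, 1 hh → 3 H_ : 1 hh (out of 4)
Combine (counts out of 4 × 4 = 16): polled/Hereford-pattern (P_H_) = 2×3 = 6; polled/solid (P_hh) = 2×1 = 2; horned/Hereford-pattern (ppH_) = 2×3 = 6; horned/solid (pphh) = 2×1 = 2
Phenotype counts (out of 16): 6 polled/Hereford-pattern, 2 polled/solid, 6 horned/Hereford-pattern, 2 horned/solid
horned/solid: 2 out of 16 → fraction 1/8
Expected count = 1/8 × 240 = 30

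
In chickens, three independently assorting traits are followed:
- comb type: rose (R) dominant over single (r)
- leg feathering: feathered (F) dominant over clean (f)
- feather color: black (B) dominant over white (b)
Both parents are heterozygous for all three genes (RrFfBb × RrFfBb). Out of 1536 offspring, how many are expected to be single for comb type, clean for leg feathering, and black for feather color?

Trihybrid cross: RrFfBb × RrFfBb
Each trait segregates independently with a 3:1 phenotypic ratio, so each gene contributes 3/4 (dominant) or 1/4 (recessive).
Target: single (comb type), clean (leg feathering), black (feather color)
Probability = product of independent per-trait probabilities
= 1/4 × 1/4 × 3/4 = 3/64
Expected count = 3/64 × 1536 = 72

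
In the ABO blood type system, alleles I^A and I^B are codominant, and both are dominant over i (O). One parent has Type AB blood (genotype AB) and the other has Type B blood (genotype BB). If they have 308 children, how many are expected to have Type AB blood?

Cross: AB × BB
Possible offspring genotypes: 2 AB, 2 BB
Blood type counts: 2 Type AB, 2 Type B
Probability of Type AB: 2/4 = 1/2
Expected count = 1/2 × 308 = 154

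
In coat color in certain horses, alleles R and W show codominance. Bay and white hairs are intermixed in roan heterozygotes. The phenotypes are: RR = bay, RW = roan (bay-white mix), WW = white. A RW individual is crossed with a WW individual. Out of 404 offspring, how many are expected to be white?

Punnett square for RW × WW:
Offspring genotypes: 2 RW, 2 WW
Phenotype counts: 2 roan (bay-white mix), 2 white
white: 2 out of 4 → fraction 1/2
Expected count = 1/2 × 404 = 202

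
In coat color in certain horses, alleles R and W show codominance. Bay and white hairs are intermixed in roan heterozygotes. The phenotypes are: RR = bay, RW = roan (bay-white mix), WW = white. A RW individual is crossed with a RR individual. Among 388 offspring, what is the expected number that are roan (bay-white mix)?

Punnett square for RW × RR:
Offspring genotypes: 2 RR, 2 RW
Phenotype counts: 2 bay, 2 roan (bay-white mix)
roan (bay-white mix): 2 out of 4 → fraction 1/2
Expected count = 1/2 × 388 = 194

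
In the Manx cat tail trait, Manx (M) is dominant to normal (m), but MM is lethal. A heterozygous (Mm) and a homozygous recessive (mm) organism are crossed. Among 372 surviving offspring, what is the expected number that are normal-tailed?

Cross: Mm × mm
Punnett square offspring (before lethality): 2 Mm, 2 mm
No MM offspring are produced in this cross.
normal-tailed: 2 out of 4 → fraction 1/2
Expected count = 1/2 × 372 = 186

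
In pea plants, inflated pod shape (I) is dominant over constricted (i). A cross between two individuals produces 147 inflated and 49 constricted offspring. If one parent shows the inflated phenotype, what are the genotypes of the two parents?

Observed offspring: 147 inflated, 49 constricted
The observed ratio simplifies to 3:1. Constricted (ii) offspring appear, so each parent must contribute one i allele. The parent stated to show inflated carries I, so it is Ii. The other parent is then either Ii or ii: Ii × ii would give a 1:1 split, whereas Ii × Ii gives 3:1 — matching the data. So both parents are heterozygous (Ii × Ii).
Parent genotypes: Ii × Ii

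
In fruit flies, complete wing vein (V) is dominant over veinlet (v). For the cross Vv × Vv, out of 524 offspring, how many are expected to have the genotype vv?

Punnett square for Vv × Vv:
Offspring genotypes: 1 VV, 2 Vv, 1 vv
Total offspring: 4
Count with target: 1
Probability: 1/4
Expected count = 1/4 × 524 = 131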